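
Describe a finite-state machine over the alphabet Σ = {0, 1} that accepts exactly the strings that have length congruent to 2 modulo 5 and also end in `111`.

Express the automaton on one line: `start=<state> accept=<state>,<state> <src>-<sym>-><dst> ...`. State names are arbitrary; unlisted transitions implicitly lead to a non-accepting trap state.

Run two small machines in parallel and take their product. The first has 5 states tracking the input length modulo 5; the second has 4 states tracking how much of the suffix `111` has currently been matched. A product state is a pair (one from each), accepting exactly when both do. Equivalent product states are then merged.
8 states suffice.
        0   1  
>  q0   q1  q1 
   q1   q2  q2 
   q2   q3  q3 
   q3   q4  q4 
   q4   q0  q5 
   q5   q1  q6 
   q6   q2  q7 
 * q7   q3  q3 
(> = start, * = accepting)

start=q0 accept=q7 q0-0->q1 q0-1->q1 q1-0->q2 q1-1->q2 q2-0->q3 q2-1->q3 q3-0->q4 q3-1->q4 q4-0->q0 q4-1->q5 q5-0->q1 q5-1->q6 q6-0->q2 q6-1->q7 q7-0->q3 q7-1->q3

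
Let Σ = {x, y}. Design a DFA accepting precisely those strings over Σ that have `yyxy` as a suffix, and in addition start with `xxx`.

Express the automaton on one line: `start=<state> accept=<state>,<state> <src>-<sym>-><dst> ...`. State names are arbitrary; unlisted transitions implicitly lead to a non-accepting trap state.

Run two small machines in parallel and take their product. One (5 states) tracks how much of the suffix `yyxy` has currently been matched; the other (5 states) tracks whether the input so far still matches the prefix `xxx`. Each combined state is a pair, one component from each; accept when both components accept. Minimizing collapses redundant product states.
With 9 states:
        x   y  
>  S0   S1  S2 
   S1   S3  S2 
   S2   S2  S2 
   S3   S4  S2 
   S4   S4  S5 
   S5   S4  S6 
   S6   S7  S6 
   S7   S4  S8 
 * S8   S4  S6 
(> = start, * = accepting)

start=S0 accept=S8 S0-x->S1 S0-y->S2 S1-x->S3 S1-y->S2 S2-x->S2 S2-y->S2 S3-x->S4 S3-y->S2 S4-x->S4 S4-y->S5 S5-x->S4 S5-y->S6 S6-x->S7 S6-y->S6 S7-x->S4 S7-y->S8 S8-x->S4 S8-y->S6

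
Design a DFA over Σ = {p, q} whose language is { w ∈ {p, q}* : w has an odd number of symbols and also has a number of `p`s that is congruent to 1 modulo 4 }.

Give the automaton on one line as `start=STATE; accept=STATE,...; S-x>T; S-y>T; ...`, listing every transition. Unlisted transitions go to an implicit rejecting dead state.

Handle the two conditions separately and then intersect. The first has 2 states tracking the input length modulo 2; the second has 4 states tracking the count of `p`s modulo 4. A product state is a pair (one from each), accepting exactly when both do.
8 states suffice.
        p   q  
>  S0   S1  S2 
 * S1   S3  S4 
   S2   S4  S0 
   S3   S5  S6 
   S4   S6  S1 
   S5   S0  S7 
   S6   S7  S3 
   S7   S2  S5 
(> = start, * = accepting)

start=S0; accept=S1; S0-p>S1; S0-q>S2; S1-p>S3; S1-q>S4; S2-p>S4; S2-q>S0; S3-p>S5; S3-q>S6; S4-p>S6; S4-q>S1; S5-p>S0; S5-q>S7; S6-p>S7; S6-q>S3; S7-p>S2; S7-q>S5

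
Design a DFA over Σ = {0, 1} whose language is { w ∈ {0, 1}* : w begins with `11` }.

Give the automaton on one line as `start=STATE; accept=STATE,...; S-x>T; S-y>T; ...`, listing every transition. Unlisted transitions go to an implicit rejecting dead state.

start=S0; accept=S2; S0-0>S3; S0-1>S1; S1-0>S3; S1-1>S2; S2-0>S2; S2-1>S2; S3-0>S3; S3-1>S3

Check the first 2 symbols one by one: S0 through S1 record how many have matched `11` so far; any wrong symbol goes to the dead state S3. After all 2 match we enter the accepting sink S2.
A 4-state machine:
        0   1  
>  S0   S3  S1 
   S1   S3  S2 
 * S2   S2  S2 
   S3   S3  S3 
(> = start, * = accepting)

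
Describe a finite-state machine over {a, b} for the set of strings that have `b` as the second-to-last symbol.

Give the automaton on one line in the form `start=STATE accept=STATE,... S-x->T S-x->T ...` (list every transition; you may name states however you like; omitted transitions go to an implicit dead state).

start=S0 accept=S5,S6 S0-a->S1 S0-b->S2 S1-a->S3 S1-b->S4 S2-a->S5 S2-b->S6 S3-a->S3 S3-b->S4 S4-a->S5 S4-b->S6 S5-a->S3 S5-b->S4 S6-a->S5 S6-b->S6

Because acceptance depends on a position counted from the end, the machine has to buffer the most recent 2 symbols. Make each state the string of the last up-to-2 symbols read; on input `x` shift the window left and append `x`. Accept when the buffered window has length 2 and begins with `b`.
A 7-state machine:
        a   b  
>  S0   S1  S2 
   S1   S3  S4 
   S2   S5  S6 
   S3   S3  S4 
   S4   S5  S6 
 * S5   S3  S4 
 * S6   S5  S6 
(> = start, * = accepting)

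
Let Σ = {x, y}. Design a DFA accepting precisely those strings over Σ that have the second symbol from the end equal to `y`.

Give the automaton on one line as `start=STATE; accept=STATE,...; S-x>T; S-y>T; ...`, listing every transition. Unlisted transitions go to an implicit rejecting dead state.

Because acceptance depends on a position counted from the end, the machine has to buffer the most recent 2 symbols. Make each state the string of the last up-to-2 symbols read; on input `x` shift the window left and append `x`. Accept when the buffered window has length 2 and begins with `y`.
A 7-state machine:
        x   y  
>  S0   S1  S2 
   S1   S3  S4 
   S2   S5  S6 
   S3   S3  S4 
   S4   S5  S6 
 * S5   S3  S4 
 * S6   S5  S6 
(> = start, * = accepting)

start=S0; accept=S5,S6; S0-x>S1; S0-y>S2; S1-x>S3; S1-y>S4; S2-x>S5; S2-y>S6; S3-x>S3; S3-y>S4; S4-x>S5; S4-y>S6; S5-x>S3; S5-y>S4; S6-x>S5; S6-y>S6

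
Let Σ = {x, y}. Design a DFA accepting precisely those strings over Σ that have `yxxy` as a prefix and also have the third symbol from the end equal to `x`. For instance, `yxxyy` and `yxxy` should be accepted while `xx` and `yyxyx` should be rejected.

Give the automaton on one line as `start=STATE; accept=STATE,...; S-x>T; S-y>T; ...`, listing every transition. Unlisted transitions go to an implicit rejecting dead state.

Handle the two conditions separately and then intersect. The first has 6 states tracking whether the input so far still matches the prefix `yxxy`; the second has 15 states tracking the last 3 symbols read. A product state is a pair (one from each), accepting exactly when both do. After merging equivalent states the machine shrinks.
13 states suffice.
          x    y  
>  q0     q1   q2 
   q1     q1   q1 
   q2     q3   q1 
   q3     q4   q1 
   q4     q1   q5 
 * q5     q6   q7 
 * q6     q8   q9 
 * q7    q10  q11 
   q8    q12   q5 
   q9     q6   q7 
   q10    q8   q9 
   q11   q10  q11 
 * q12   q12   q5 
(> = start, * = accepting)

start=q0; accept=q5,q6,q7,q12; q0-x>q1; q0-y>q2; q1-x>q1; q1-y>q1; q2-x>q3; q2-y>q1; q3-x>q4; q3-y>q1; q4-x>q1; q4-y>q5; q5-x>q6; q5-y>q7; q6-x>q8; q6-y>q9; q7-x>q10; q7-y>q11; q8-x>q12; q8-y>q5; q9-x>q6; q9-y>q7; q10-x>q8; q10-y>q9; q11-x>q10; q11-y>q11; q12-x>q12; q12-y>q5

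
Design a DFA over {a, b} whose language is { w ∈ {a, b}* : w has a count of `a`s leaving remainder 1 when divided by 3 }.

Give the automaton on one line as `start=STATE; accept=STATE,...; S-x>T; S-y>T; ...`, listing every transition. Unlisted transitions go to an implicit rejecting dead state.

start=q0; accept=q1; q0-a>q1; q0-b>q0; q1-a>q2; q1-b>q1; q2-a>q0; q2-b>q2

Keep the running count of `a`s modulo 3: each `a` advances along the cycle q0 → q1 → q2 → q0 while other symbols loop. Accept at q1.
With 3 states:
        a   b  
>  q0   q1  q0 
 * q1   q2  q1 
   q2   q0  q2 
(> = start, * = accepting)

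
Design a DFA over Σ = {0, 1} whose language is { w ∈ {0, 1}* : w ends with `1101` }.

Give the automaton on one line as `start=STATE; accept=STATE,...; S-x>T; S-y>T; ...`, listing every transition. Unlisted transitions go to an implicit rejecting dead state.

Let each state record the length of the longest suffix of the input read so far that is also a prefix of `1101`. B means the last symbol is `1`; C means the last 2 symbols are `11`; D means the last 3 symbols are `110`; E means the last 4 symbols are `1101`. Accept only at E, where the string currently ends in `1101`.
       0  1 
>  A   A  B 
   B   A  C 
   C   D  C 
   D   A  E 
 * E   A  C 
(> = start, * = accepting)

start=A; accept=E; A-0>A; A-1>B; B-0>A; B-1>C; C-0>D; C-1>C; D-0>A; D-1>E; E-0>A; E-1>C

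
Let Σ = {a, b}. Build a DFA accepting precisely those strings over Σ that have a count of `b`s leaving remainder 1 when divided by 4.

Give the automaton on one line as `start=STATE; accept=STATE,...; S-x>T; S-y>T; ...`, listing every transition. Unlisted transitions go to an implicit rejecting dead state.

start=S0; accept=S1; S0-a>S0; S0-b>S1; S1-a>S1; S1-b>S2; S2-a>S2; S2-b>S3; S3-a>S3; S3-b>S0

Keep the running count of `b`s modulo 4: each `b` advances along the cycle S0 → S1 → S2 → S3 → S0 while other symbols loop. Accept at S1.
4 states suffice.
        a   b  
>  S0   S0  S1 
 * S1   S1  S2 
   S2   S2  S3 
   S3   S3  S0 
(> = start, * = accepting)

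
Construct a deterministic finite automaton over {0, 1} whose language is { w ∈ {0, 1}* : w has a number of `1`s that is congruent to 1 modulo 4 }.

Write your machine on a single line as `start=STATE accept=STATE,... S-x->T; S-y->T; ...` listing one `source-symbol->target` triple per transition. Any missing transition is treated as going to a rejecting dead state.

start=q0; accept=q1; q0-0->q0; q0-1->q1; q1-0->q1; q1-1->q2; q2-0->q2; q2-1->q3; q3-0->q3; q3-1->q0

The only thing that matters is how many `1`s have appeared, reduced mod 4. Use one state per residue: q0 for 0, …, q3 for 3. Reading `1` moves to the next residue; anything else stays put. q1 is accepting.
        0   1  
>  q0   q0  q1 
 * q1   q1  q2 
   q2   q2  q3 
   q3   q3  q0 
(> = start, * = accepting)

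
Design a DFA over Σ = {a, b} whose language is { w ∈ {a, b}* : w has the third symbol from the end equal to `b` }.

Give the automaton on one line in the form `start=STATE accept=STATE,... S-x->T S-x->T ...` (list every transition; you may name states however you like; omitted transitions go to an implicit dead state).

start=q0 accept=q11,q12,q13,q14 q0-a->q1 q0-b->q2 q1-a->q3 q1-b->q4 q2-a->q5 q2-b->q6 q3-a->q7 q3-b->q8 q4-a->q9 q4-b->q10 q5-a->q11 q5-b->q12 q6-a->q13 q6-b->q14 q7-a->q7 q7-b->q8 q8-a->q9 q8-b->q10 q9-a->q11 q9-b->q12 q10-a->q13 q10-b->q14 q11-a->q7 q11-b->q8 q12-a->q9 q12-b->q10 q13-a->q11 q13-b->q12 q14-a->q13 q14-b->q14

A DFA must remember the last 3 symbols (since which symbol is third-to-last isn't known until the input ends). Use one state per possible window of the last ≤3 symbols; accept from those whose window starts with `b`.
          a    b  
>  q0     q1   q2 
   q1     q3   q4 
   q2     q5   q6 
   q3     q7   q8 
   q4     q9  q10 
   q5    q11  q12 
   q6    q13  q14 
   q7     q7   q8 
   q8     q9  q10 
   q9    q11  q12 
   q10   q13  q14 
 * q11    q7   q8 
 * q12    q9  q10 
 * q13   q11  q12 
 * q14   q13  q14 
(> = start, * = accepting)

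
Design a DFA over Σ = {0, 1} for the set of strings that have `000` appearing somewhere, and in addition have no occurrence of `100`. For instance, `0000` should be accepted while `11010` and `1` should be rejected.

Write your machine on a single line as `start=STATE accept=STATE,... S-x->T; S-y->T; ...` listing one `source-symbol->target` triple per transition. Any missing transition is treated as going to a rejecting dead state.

Build one automaton per condition and run them in lockstep. The first has 4 states tracking whether and how much of `000` has been seen; the second has 4 states tracking partial matches of the forbidden pattern `100`. A product state is a pair (one from each), accepting exactly when both do.
A 12-state machine:
       0  1 
>  A   B  C 
   B   D  C 
   C   E  C 
   D   F  C 
   E   G  C 
 * F   F  H 
   G   I  J 
 * H   K  H 
   I   I  I 
   J   L  J 
 * K   I  H 
   L   G  J 
(> = start, * = accepting)

start=A; accept=F,H,K; A-0->B; A-1->C; B-0->D; B-1->C; C-0->E; C-1->C; D-0->F; D-1->C; E-0->G; E-1->C; F-0->F; F-1->H; G-0->I; G-1->J; H-0->K; H-1->H; I-0->I; I-1->I; J-0->L; J-1->J; K-0->I; K-1->H; L-0->G; L-1->J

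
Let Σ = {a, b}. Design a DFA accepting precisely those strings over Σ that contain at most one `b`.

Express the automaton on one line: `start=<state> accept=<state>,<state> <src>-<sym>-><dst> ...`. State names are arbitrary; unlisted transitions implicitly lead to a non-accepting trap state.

start=q0 accept=q0,q1 q0-a->q0 q0-b->q1 q1-a->q1 q1-b->q2 q2-a->q2 q2-b->q2

Count `b`s, saturating at 2: state q0 means no `b` yet, q1 means one `b` seen, q2 means more than one. Each `b` increments (capped at q2); other symbols loop. Accept from {q0, q1}.
With 3 states:
        a   b  
>* q0   q0  q1 
 * q1   q1  q2 
   q2   q2  q2 
(> = start, * = accepting)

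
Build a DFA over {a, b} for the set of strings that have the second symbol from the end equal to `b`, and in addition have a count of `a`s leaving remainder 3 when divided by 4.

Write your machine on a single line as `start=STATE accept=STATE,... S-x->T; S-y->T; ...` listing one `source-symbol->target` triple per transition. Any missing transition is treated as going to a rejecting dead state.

start=s0; accept=s6,s7; s0-a->s1; s0-b->s0; s1-a->s2; s1-b->s1; s2-a->s3; s2-b->s4; s3-a->s0; s3-b->s5; s4-a->s6; s4-b->s4; s5-a->s0; s5-b->s7; s6-a->s0; s6-b->s5; s7-a->s0; s7-b->s7

Run two small machines in parallel and take their product. One (7 states) tracks the last 2 symbols read; the other (4 states) tracks the count of `a`s modulo 4. Each combined state is a pair, one component from each; accept when both components accept. After merging equivalent states the machine shrinks.
An 8-state machine:
        a   b  
>  s0   s1  s0 
   s1   s2  s1 
   s2   s3  s4 
   s3   s0  s5 
   s4   s6  s4 
   s5   s0  s7 
 * s6   s0  s5 
 * s7   s0  s7 
(> = start, * = accepting)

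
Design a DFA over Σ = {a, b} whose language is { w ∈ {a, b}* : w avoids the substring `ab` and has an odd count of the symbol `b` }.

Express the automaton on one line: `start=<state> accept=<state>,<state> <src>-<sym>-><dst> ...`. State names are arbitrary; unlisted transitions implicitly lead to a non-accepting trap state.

start=q0 accept=q2,q3 q0-a->q1 q0-b->q2 q1-a->q1 q1-b->q1 q2-a->q3 q2-b->q0 q3-a->q3 q3-b->q1

Build one automaton per condition and run them in lockstep. One (3 states) tracks partial matches of the forbidden pattern `ab`; the other (2 states) tracks the count of `b`s modulo 2. Each combined state is a pair, one component from each; accept when both components accept. Equivalent product states are then merged.
A 4-state machine:
        a   b  
>  q0   q1  q2 
   q1   q1  q1 
 * q2   q3  q0 
 * q3   q3  q1 
(> = start, * = accepting)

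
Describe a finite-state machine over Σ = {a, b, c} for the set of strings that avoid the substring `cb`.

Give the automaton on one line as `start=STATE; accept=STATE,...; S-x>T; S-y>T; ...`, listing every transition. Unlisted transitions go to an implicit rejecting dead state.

start=q0; accept=q0,q1; q0-a>q0; q0-b>q0; q0-c>q1; q1-a>q0; q1-b>q2; q1-c>q1; q2-a>q2; q2-b>q2; q2-c>q2

This is the complement of 'contains `cb`'. Use the same substring-matching states — q0 through q2 holding how much of `cb` has just been matched — but flip the accepting set: everything except the trap q2 accepts.
A 3-state machine:
        a   b   c  
>* q0   q0  q0  q1 
 * q1   q0  q2  q1 
   q2   q2  q2  q2 
(> = start, * = accepting)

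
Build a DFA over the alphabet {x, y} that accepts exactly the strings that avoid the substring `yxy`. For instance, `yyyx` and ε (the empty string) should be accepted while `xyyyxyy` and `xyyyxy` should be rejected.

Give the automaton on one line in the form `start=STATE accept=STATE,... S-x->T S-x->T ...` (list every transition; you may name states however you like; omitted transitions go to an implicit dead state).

start=s0 accept=s0,s1,s2 s0-x->s0 s0-y->s1 s1-x->s2 s1-y->s1 s2-x->s0 s2-y->s3 s3-x->s3 s3-y->s3

This is the complement of 'contains `yxy`'. Use the same substring-matching states — s0 through s3 holding how much of `yxy` has just been matched — but flip the accepting set: everything except the trap s3 accepts.
4 states suffice.
        x   y  
>* s0   s0  s1 
 * s1   s2  s1 
 * s2   s0  s3 
   s3   s3  s3 
(> = start, * = accepting)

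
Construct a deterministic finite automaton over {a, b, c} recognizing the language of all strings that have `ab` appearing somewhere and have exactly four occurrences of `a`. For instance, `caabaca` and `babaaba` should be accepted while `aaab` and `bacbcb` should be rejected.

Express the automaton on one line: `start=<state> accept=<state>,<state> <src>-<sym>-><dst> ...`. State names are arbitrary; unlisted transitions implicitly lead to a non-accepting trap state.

start=q0 accept=q12 q0-a->q1 q0-b->q0 q0-c->q0 q1-a->q2 q1-b->q3 q1-c->q4 q2-a->q5 q2-b->q6 q2-c->q7 q3-a->q6 q3-b->q3 q3-c->q3 q4-a->q2 q4-b->q4 q4-c->q4 q5-a->q8 q5-b->q9 q5-c->q10 q6-a->q9 q6-b->q6 q6-c->q6 q7-a->q5 q7-b->q7 q7-c->q7 q8-a->q11 q8-b->q12 q8-c->q13 q9-a->q12 q9-b->q9 q9-c->q9 q10-a->q8 q10-b->q10 q10-c->q10 q11-a->q11 q11-b->q14 q11-c->q15 q12-a->q14 q12-b->q12 q12-c->q12 q13-a->q11 q13-b->q13 q13-c->q13 q14-a->q14 q14-b->q14 q14-c->q14 q15-a->q11 q15-b->q15 q15-c->q15

Build one automaton per condition and run them in lockstep. The first has 3 states tracking whether and how much of `ab` has been seen; the second has 6 states tracking the count of `a`s, saturating at 5. A product state is a pair (one from each), accepting exactly when both do.
16 states suffice.
          a    b    c  
>  q0     q1   q0   q0 
   q1     q2   q3   q4 
   q2     q5   q6   q7 
   q3     q6   q3   q3 
   q4     q2   q4   q4 
   q5     q8   q9  q10 
   q6     q9   q6   q6 
   q7     q5   q7   q7 
   q8    q11  q12  q13 
   q9    q12   q9   q9 
   q10    q8  q10  q10 
   q11   q11  q14  q15 
 * q12   q14  q12  q12 
   q13   q11  q13  q13 
   q14   q14  q14  q14 
   q15   q11  q15  q15 
(> = start, * = accepting)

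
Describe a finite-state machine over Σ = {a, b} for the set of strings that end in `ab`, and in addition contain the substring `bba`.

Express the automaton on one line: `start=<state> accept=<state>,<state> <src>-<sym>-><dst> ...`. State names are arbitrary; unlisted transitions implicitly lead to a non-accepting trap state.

start=q0 accept=q6 q0-a->q1 q0-b->q2 q1-a->q1 q1-b->q3 q2-a->q1 q2-b->q4 q3-a->q1 q3-b->q4 q4-a->q5 q4-b->q4 q5-a->q5 q5-b->q6 q6-a->q5 q6-b->q7 q7-a->q5 q7-b->q7

Run two small machines in parallel and take their product. The first has 3 states tracking how much of the suffix `ab` has currently been matched; the second has 4 states tracking whether and how much of `bba` has been seen. A product state is a pair (one from each), accepting exactly when both do.
        a   b  
>  q0   q1  q2 
   q1   q1  q3 
   q2   q1  q4 
   q3   q1  q4 
   q4   q5  q4 
   q5   q5  q6 
 * q6   q5  q7 
   q7   q5  q7 
(> = start, * = accepting)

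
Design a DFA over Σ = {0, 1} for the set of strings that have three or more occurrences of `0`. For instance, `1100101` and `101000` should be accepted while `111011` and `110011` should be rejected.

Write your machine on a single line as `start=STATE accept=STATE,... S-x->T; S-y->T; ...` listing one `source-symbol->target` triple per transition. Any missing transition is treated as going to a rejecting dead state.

start=A; accept=D,E; A-0->B; A-1->A; B-0->C; B-1->B; C-0->D; C-1->C; D-0->E; D-1->D; E-0->E; E-1->E

Count `0`s, saturating at 4: states A through D mean 0 through 3 `0`s seen; E means more than 3. Each `0` increments (capped at E); other symbols loop. Accept from {D, E}.
       0  1 
>  A   B  A 
   B   C  B 
   C   D  C 
 * D   E  D 
 * E   E  E 
(> = start, * = accepting)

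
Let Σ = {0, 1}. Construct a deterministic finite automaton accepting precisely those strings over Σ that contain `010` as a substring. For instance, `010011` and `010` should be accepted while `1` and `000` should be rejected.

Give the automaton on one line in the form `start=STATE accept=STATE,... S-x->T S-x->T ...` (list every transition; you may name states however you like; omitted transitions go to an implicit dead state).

States s0..s2 record the length of the longest prefix of `010` that matches the current input suffix. Reaching s3 means `010` has been seen, and we stay there forever. Accept from s3.
A 4-state machine:
        0   1  
>  s0   s1  s0 
   s1   s1  s2 
   s2   s3  s0 
 * s3   s3  s3 
(> = start, * = accepting)

start=s0 accept=s3 s0-0->s1 s0-1->s0 s1-0->s1 s1-1->s2 s2-0->s3 s2-1->s0 s3-0->s3 s3-1->s3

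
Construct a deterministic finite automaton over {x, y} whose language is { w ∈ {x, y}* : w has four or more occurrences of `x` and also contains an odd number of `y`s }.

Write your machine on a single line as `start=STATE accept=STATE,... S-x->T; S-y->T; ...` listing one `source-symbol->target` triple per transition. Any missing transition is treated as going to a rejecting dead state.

Build one automaton per condition and run them in lockstep. One (6 states) tracks the count of `x`s, saturating at 5; the other (2 states) tracks the count of `y`s modulo 2. Each combined state is a pair, one component from each; accept when both components accept. Minimizing collapses redundant product states.
10 states suffice.
       x  y 
>  A   B  C 
   B   D  E 
   C   E  A 
   D   F  G 
   E   G  B 
   F   H  I 
   G   I  D 
   H   H  J 
   I   J  F 
 * J   J  H 
(> = start, * = accepting)

start=A; accept=J; A-x->B; A-y->C; B-x->D; B-y->E; C-x->E; C-y->A; D-x->F; D-y->G; E-x->G; E-y->B; F-x->H; F-y->I; G-x->I; G-y->D; H-x->H; H-y->J; I-x->J; I-y->F; J-x->J; J-y->H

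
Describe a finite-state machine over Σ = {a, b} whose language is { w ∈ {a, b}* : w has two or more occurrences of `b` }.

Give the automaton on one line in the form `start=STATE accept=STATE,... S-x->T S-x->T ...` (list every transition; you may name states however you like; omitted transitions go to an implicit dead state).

Count `b`s, saturating at 3: states S0 through S2 mean 0 through 2 `b`s seen; S3 means more than 2. Each `b` increments (capped at S3); other symbols loop. Accept from {S2, S3}.
        a   b  
>  S0   S0  S1 
   S1   S1  S2 
 * S2   S2  S3 
 * S3   S3  S3 
(> = start, * = accepting)

start=S0 accept=S2,S3 S0-a->S0 S0-b->S1 S1-a->S1 S1-b->S2 S2-a->S2 S2-b->S3 S3-a->S3 S3-b->S3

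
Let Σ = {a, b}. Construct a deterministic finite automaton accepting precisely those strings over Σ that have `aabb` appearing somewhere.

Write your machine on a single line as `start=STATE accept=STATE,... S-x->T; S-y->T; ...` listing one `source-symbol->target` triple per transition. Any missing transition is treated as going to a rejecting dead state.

States s0..s3 record the length of the longest prefix of `aabb` that matches the current input suffix. Reaching s4 means `aabb` has been seen, and we stay there forever. Accept from s4.
        a   b  
>  s0   s1  s0 
   s1   s2  s0 
   s2   s2  s3 
   s3   s1  s4 
 * s4   s4  s4 
(> = start, * = accepting)

start=s0; accept=s4; s0-a->s1; s0-b->s0; s1-a->s2; s1-b->s0; s2-a->s2; s2-b->s3; s3-a->s1; s3-b->s4; s4-a->s4; s4-b->s4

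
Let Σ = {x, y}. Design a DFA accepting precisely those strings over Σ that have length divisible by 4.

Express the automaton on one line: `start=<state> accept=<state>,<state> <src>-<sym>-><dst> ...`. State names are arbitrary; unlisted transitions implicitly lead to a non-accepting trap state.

Only the length mod 4 matters, so use a 4-cycle: from any state, every input symbol moves to the next state, wrapping D back to A. Mark A accepting.
       x  y 
>* A   B  B 
   B   C  C 
   C   D  D 
   D   A  A 
(> = start, * = accepting)

start=A accept=A A-x->B A-y->B B-x->C B-y->C C-x->D C-y->D D-x->A D-y->A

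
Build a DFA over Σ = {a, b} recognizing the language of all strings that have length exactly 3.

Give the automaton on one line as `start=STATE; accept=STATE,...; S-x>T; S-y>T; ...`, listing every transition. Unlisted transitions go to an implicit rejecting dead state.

We only need to distinguish lengths 0, 1, …, 3, and '>3'. Chain S0 → S1 → S2 → S3 → S4 on every symbol, with S4 looping. Accepting states: {S3}.
With 5 states:
        a   b  
>  S0   S1  S1 
   S1   S2  S2 
   S2   S3  S3 
 * S3   S4  S4 
   S4   S4  S4 
(> = start, * = accepting)

start=S0; accept=S3; S0-a>S1; S0-b>S1; S1-a>S2; S1-b>S2; S2-a>S3; S2-b>S3; S3-a>S4; S3-b>S4; S4-a>S4; S4-b>S4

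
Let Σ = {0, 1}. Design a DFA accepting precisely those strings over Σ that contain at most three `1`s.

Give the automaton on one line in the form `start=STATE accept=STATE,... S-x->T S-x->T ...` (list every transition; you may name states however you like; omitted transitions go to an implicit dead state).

start=q0 accept=q0,q1,q2,q3 q0-0->q0 q0-1->q1 q1-0->q1 q1-1->q2 q2-0->q2 q2-1->q3 q3-0->q3 q3-1->q4 q4-0->q4 q4-1->q4

Count `1`s, saturating at 4: states q0 through q3 mean 0 through 3 `1`s seen; q4 means more than 3. Each `1` increments (capped at q4); other symbols loop. Accept from {q0, q1, q2, q3}.
With 5 states:
        0   1  
>* q0   q0  q1 
 * q1   q1  q2 
 * q2   q2  q3 
 * q3   q3  q4 
   q4   q4  q4 
(> = start, * = accepting)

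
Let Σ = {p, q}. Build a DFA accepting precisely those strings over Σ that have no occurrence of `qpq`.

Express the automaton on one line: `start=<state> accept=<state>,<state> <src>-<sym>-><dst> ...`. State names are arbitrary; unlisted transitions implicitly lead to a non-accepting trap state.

Track partial matches of the forbidden pattern `qpq`. State D is a dead state reached once `qpq` has occurred; every other state accepts. A means no part of `qpq` is currently matched.
       p  q 
>* A   A  B 
 * B   C  B 
 * C   A  D 
   D   D  D 
(> = start, * = accepting)

start=A accept=A,B,C A-p->A A-q->B B-p->C B-q->B C-p->A C-q->D D-p->D D-q->D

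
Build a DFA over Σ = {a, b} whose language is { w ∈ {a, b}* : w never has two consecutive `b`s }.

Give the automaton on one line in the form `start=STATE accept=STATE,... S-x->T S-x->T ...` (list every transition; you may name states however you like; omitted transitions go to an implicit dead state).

start=q0 accept=q0,q1 q0-a->q0 q0-b->q1 q1-a->q0 q1-b->q2 q2-a->q2 q2-b->q2

Track partial matches of the forbidden pattern `bb`. State q2 is a dead state reached once `bb` has occurred; every other state accepts. q0 means no part of `bb` is currently matched.
With 3 states:
        a   b  
>* q0   q0  q1 
 * q1   q0  q2 
   q2   q2  q2 
(> = start, * = accepting)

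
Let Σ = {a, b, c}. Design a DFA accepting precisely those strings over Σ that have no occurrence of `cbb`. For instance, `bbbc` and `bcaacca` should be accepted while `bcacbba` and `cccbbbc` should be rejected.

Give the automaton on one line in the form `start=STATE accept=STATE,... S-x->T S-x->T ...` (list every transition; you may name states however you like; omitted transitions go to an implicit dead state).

Track partial matches of the forbidden pattern `cbb`. State s3 is a dead state reached once `cbb` has occurred; every other state accepts. s0 means no part of `cbb` is currently matched.
With 4 states:
        a   b   c  
>* s0   s0  s0  s1 
 * s1   s0  s2  s1 
 * s2   s0  s3  s1 
   s3   s3  s3  s3 
(> = start, * = accepting)

start=s0 accept=s0,s1,s2 s0-a->s0 s0-b->s0 s0-c->s1 s1-a->s0 s1-b->s2 s1-c->s1 s2-a->s0 s2-b->s3 s2-c->s1 s3-a->s3 s3-b->s3 s3-c->s3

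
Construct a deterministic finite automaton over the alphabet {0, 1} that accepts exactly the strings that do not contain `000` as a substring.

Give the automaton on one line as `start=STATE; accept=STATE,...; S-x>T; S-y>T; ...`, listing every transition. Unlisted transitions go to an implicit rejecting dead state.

start=s0; accept=s0,s1,s2; s0-0>s1; s0-1>s0; s1-0>s2; s1-1>s0; s2-0>s3; s2-1>s0; s3-0>s3; s3-1>s3

Track partial matches of the forbidden pattern `000`. State s3 is a dead state reached once `000` has occurred; every other state accepts. s0 means no part of `000` is currently matched.
With 4 states:
        0   1  
>* s0   s1  s0 
 * s1   s2  s0 
 * s2   s3  s0 
   s3   s3  s3 
(> = start, * = accepting)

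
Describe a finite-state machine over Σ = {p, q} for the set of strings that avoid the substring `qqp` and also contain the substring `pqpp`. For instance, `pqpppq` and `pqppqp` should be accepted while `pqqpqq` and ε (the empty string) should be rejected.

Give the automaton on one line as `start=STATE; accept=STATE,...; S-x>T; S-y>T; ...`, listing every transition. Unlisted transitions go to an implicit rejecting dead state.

Run two small machines in parallel and take their product. The first has 4 states tracking partial matches of the forbidden pattern `qqp`; the second has 5 states tracking whether and how much of `pqpp` has been seen. A product state is a pair (one from each), accepting exactly when both do. Equivalent product states are then merged.
A 9-state machine:
       p  q 
>  A   B  C 
   B   B  D 
   C   B  E 
   D   F  E 
   E   E  E 
   F   G  D 
 * G   G  H 
 * H   G  I 
 * I   E  I 
(> = start, * = accepting)

start=A; accept=G,H,I; A-p>B; A-q>C; B-p>B; B-q>D; C-p>B; C-q>E; D-p>F; D-q>E; E-p>E; E-q>E; F-p>G; F-q>D; G-p>G; G-q>H; H-p>G; H-q>I; I-p>E; I-q>I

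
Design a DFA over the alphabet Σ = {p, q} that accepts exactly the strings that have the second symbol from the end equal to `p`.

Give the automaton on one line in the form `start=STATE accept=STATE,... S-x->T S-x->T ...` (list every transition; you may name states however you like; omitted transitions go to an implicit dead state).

A DFA must remember the last 2 symbols (since which symbol is second-to-last isn't known until the input ends). Use one state per possible window of the last ≤2 symbols; accept from those whose window starts with `p`.
A 7-state machine:
        p   q  
>  s0   s1  s2 
   s1   s3  s4 
   s2   s5  s6 
 * s3   s3  s4 
 * s4   s5  s6 
   s5   s3  s4 
   s6   s5  s6 
(> = start, * = accepting)

start=s0 accept=s3,s4 s0-p->s1 s0-q->s2 s1-p->s3 s1-q->s4 s2-p->s5 s2-q->s6 s3-p->s3 s3-q->s4 s4-p->s5 s4-q->s6 s5-p->s3 s5-q->s4 s6-p->s5 s6-q->s6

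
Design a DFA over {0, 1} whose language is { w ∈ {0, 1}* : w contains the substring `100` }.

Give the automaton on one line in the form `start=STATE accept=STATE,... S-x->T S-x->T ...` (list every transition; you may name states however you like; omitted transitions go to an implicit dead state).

Track how much of `100` has been matched so far: state q0 is no progress, q3 is the absorbing accept state reached once `100` has occurred. Intermediate states record partial matches; on a mismatch, fall back to the longest reusable overlap.
4 states suffice.
        0   1  
>  q0   q0  q1 
   q1   q2  q1 
   q2   q3  q1 
 * q3   q3  q3 
(> = start, * = accepting)

start=q0 accept=q3 q0-0->q0 q0-1->q1 q1-0->q2 q1-1->q1 q2-0->q3 q2-1->q1 q3-0->q3 q3-1->q3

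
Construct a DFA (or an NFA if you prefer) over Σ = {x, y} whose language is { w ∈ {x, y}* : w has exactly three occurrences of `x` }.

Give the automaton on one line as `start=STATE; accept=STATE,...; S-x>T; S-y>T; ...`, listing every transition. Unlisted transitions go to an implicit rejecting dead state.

Count `x`s, saturating at 4: states A through D mean 0 through 3 `x`s seen; E means more than 3. Each `x` increments (capped at E); other symbols loop. Accept from {D}.
       x  y 
>  A   B  A 
   B   C  B 
   C   D  C 
 * D   E  D 
   E   E  E 
(> = start, * = accepting)

start=A; accept=D; A-x>B; A-y>A; B-x>C; B-y>B; C-x>D; C-y>C; D-x>E; D-y>D; E-x>E; E-y>E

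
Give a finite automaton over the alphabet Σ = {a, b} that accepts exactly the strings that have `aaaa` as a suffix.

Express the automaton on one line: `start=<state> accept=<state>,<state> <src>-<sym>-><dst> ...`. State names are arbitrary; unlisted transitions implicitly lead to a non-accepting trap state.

start=s0 accept=s4 s0-a->s1 s0-b->s0 s1-a->s2 s1-b->s0 s2-a->s3 s2-b->s0 s3-a->s4 s3-b->s0 s4-a->s4 s4-b->s0

Let each state record the length of the longest suffix of the input read so far that is also a prefix of `aaaa`. s1 means the last symbol is `a`; s2 means the last 2 symbols are `aa`; s3 means the last 3 symbols are `aaa`; s4 means the last 4 symbols are `aaaa`. Accept only at s4, where the string currently ends in `aaaa`.
5 states suffice.
        a   b  
>  s0   s1  s0 
   s1   s2  s0 
   s2   s3  s0 
   s3   s4  s0 
 * s4   s4  s0 
(> = start, * = accepting)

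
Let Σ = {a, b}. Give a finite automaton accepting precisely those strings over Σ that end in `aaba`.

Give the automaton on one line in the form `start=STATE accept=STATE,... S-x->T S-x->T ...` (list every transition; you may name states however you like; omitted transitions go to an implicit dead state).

start=q0 accept=q4 q0-a->q1 q0-b->q0 q1-a->q2 q1-b->q0 q2-a->q2 q2-b->q3 q3-a->q4 q3-b->q0 q4-a->q2 q4-b->q0

Remember how much of `aaba` the current input suffix matches. State q0 means no match yet; q1 means the last symbol is `a`; q2 means the last 2 symbols are `aa`; q3 means the last 3 symbols are `aab`; q4 means the last 4 symbols are `aaba`. Only q4 accepts. On a mismatch, fall back to the longest proper suffix that is still a prefix of `aaba`.
5 states suffice.
        a   b  
>  q0   q1  q0 
   q1   q2  q0 
   q2   q2  q3 
   q3   q4  q0 
 * q4   q2  q0 
(> = start, * = accepting)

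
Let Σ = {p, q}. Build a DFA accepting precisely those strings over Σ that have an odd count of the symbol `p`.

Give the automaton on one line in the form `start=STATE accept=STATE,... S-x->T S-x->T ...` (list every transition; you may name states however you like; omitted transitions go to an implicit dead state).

Keep the running count of `p`s modulo 2: each `p` advances along the cycle s0 → s1 → s0 while other symbols loop. Accept at s1.
2 states suffice.
        p   q  
>  s0   s1  s0 
 * s1   s0  s1 
(> = start, * = accepting)

start=s0 accept=s1 s0-p->s1 s0-q->s0 s1-p->s0 s1-q->s1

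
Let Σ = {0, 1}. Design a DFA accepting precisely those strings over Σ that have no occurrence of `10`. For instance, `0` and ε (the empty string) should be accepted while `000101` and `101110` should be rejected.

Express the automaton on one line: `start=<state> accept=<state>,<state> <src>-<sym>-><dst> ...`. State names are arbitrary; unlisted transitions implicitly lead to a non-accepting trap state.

start=q0 accept=q0,q1 q0-0->q0 q0-1->q1 q1-0->q2 q1-1->q1 q2-0->q2 q2-1->q2

Track partial matches of the forbidden pattern `10`. State q2 is a dead state reached once `10` has occurred; every other state accepts. q0 means no part of `10` is currently matched.
A 3-state machine:
        0   1  
>* q0   q0  q1 
 * q1   q2  q1 
   q2   q2  q2 
(> = start, * = accepting)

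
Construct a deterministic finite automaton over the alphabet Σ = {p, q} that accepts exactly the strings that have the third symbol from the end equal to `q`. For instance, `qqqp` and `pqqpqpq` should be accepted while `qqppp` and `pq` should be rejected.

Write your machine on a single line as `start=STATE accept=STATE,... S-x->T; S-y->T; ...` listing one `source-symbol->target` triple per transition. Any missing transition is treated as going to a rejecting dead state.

A DFA must remember the last 3 symbols (since which symbol is third-to-last isn't known until the input ends). Use one state per possible window of the last ≤3 symbols; accept from those whose window starts with `q`.
With 15 states:
          p    q  
>  S0     S1   S2 
   S1     S3   S4 
   S2     S5   S6 
   S3     S7   S8 
   S4     S9  S10 
   S5    S11  S12 
   S6    S13  S14 
   S7     S7   S8 
   S8     S9  S10 
   S9    S11  S12 
   S10   S13  S14 
 * S11    S7   S8 
 * S12    S9  S10 
 * S13   S11  S12 
 * S14   S13  S14 
(> = start, * = accepting)

start=S0; accept=S11,S12,S13,S14; S0-p->S1; S0-q->S2; S1-p->S3; S1-q->S4; S2-p->S5; S2-q->S6; S3-p->S7; S3-q->S8; S4-p->S9; S4-q->S10; S5-p->S11; S5-q->S12; S6-p->S13; S6-q->S14; S7-p->S7; S7-q->S8; S8-p->S9; S8-q->S10; S9-p->S11; S9-q->S12; S10-p->S13; S10-q->S14; S11-p->S7; S11-q->S8; S12-p->S9; S12-q->S10; S13-p->S11; S13-q->S12; S14-p->S13; S14-q->S14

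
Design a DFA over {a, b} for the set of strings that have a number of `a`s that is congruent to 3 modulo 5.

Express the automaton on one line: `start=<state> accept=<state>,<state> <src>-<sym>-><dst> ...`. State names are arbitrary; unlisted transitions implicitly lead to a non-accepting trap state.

The only thing that matters is how many `a`s have appeared, reduced mod 5. Use one state per residue: S0 for 0, …, S4 for 4. Reading `a` moves to the next residue; anything else stays put. S3 is accepting.
A 5-state machine:
        a   b  
>  S0   S1  S0 
   S1   S2  S1 
   S2   S3  S2 
 * S3   S4  S3 
   S4   S0  S4 
(> = start, * = accepting)

start=S0 accept=S3 S0-a->S1 S0-b->S0 S1-a->S2 S1-b->S1 S2-a->S3 S2-b->S2 S3-a->S4 S3-b->S3 S4-a->S0 S4-b->S4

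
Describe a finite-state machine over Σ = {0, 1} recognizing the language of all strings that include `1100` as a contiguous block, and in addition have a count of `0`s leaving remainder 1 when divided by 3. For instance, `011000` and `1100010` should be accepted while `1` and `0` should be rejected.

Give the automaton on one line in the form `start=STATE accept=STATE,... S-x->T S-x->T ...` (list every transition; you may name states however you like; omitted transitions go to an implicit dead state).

Handle the two conditions separately and then intersect. The first has 5 states tracking whether and how much of `1100` has been seen; the second has 3 states tracking the count of `0`s modulo 3. A product state is a pair (one from each), accepting exactly when both do.
With 15 states:
          0    1  
>  S0     S1   S2 
   S1     S3   S4 
   S2     S1   S5 
   S3     S0   S6 
   S4     S3   S7 
   S5     S8   S5 
   S6     S0   S9 
   S7    S10   S7 
   S8    S11   S4 
   S9    S12   S9 
   S10   S13   S6 
   S11   S13  S11 
   S12   S14   S2 
   S13   S14  S13 
 * S14   S11  S14 
(> = start, * = accepting)

start=S0 accept=S14 S0-0->S1 S0-1->S2 S1-0->S3 S1-1->S4 S2-0->S1 S2-1->S5 S3-0->S0 S3-1->S6 S4-0->S3 S4-1->S7 S5-0->S8 S5-1->S5 S6-0->S0 S6-1->S9 S7-0->S10 S7-1->S7 S8-0->S11 S8-1->S4 S9-0->S12 S9-1->S9 S10-0->S13 S10-1->S6 S11-0->S13 S11-1->S11 S12-0->S14 S12-1->S2 S13-0->S14 S13-1->S13 S14-0->S11 S14-1->S14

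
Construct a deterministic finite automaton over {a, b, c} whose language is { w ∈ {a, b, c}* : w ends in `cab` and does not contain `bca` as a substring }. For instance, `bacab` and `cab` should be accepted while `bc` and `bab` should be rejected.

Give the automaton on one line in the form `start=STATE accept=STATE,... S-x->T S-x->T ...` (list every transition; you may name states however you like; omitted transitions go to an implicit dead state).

start=q0 accept=q6 q0-a->q0 q0-b->q1 q0-c->q2 q1-a->q0 q1-b->q1 q1-c->q3 q2-a->q4 q2-b->q1 q2-c->q2 q3-a->q5 q3-b->q1 q3-c->q2 q4-a->q0 q4-b->q6 q4-c->q2 q5-a->q5 q5-b->q5 q5-c->q5 q6-a->q0 q6-b->q1 q6-c->q3

Run two small machines in parallel and take their product. The first has 4 states tracking how much of the suffix `cab` has currently been matched; the second has 4 states tracking partial matches of the forbidden pattern `bca`. A product state is a pair (one from each), accepting exactly when both do. Equivalent product states are then merged.
7 states suffice.
        a   b   c  
>  q0   q0  q1  q2 
   q1   q0  q1  q3 
   q2   q4  q1  q2 
   q3   q5  q1  q2 
   q4   q0  q6  q2 
   q5   q5  q5  q5 
 * q6   q0  q1  q3 
(> = start, * = accepting)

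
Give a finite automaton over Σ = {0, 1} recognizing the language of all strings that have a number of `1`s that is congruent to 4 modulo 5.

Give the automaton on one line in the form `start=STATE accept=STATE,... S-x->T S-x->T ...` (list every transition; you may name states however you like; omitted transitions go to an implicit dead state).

The only thing that matters is how many `1`s have appeared, reduced mod 5. Use one state per residue: q0 for 0, …, q4 for 4. Reading `1` moves to the next residue; anything else stays put. q4 is accepting.
5 states suffice.
        0   1  
>  q0   q0  q1 
   q1   q1  q2 
   q2   q2  q3 
   q3   q3  q4 
 * q4   q4  q0 
(> = start, * = accepting)

start=q0 accept=q4 q0-0->q0 q0-1->q1 q1-0->q1 q1-1->q2 q2-0->q2 q2-1->q3 q3-0->q3 q3-1->q4 q4-0->q4 q4-1->q0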